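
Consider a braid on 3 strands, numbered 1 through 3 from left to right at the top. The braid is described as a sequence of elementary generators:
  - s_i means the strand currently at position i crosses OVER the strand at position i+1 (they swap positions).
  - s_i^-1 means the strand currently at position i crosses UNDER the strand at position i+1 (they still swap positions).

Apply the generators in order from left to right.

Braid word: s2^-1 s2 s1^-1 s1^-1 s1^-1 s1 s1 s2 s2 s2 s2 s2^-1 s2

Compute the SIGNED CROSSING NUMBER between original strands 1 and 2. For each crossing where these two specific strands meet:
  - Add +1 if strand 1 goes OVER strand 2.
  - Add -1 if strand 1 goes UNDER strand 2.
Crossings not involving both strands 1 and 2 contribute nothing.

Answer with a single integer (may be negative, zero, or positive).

Gen 1: crossing 2x3. Both 1&2? no. Sum: 0
Gen 2: crossing 3x2. Both 1&2? no. Sum: 0
Gen 3: 1 under 2. Both 1&2? yes. Contrib: -1. Sum: -1
Gen 4: 2 under 1. Both 1&2? yes. Contrib: +1. Sum: 0
Gen 5: 1 under 2. Both 1&2? yes. Contrib: -1. Sum: -1
Gen 6: 2 over 1. Both 1&2? yes. Contrib: -1. Sum: -2
Gen 7: 1 over 2. Both 1&2? yes. Contrib: +1. Sum: -1
Gen 8: crossing 1x3. Both 1&2? no. Sum: -1
Gen 9: crossing 3x1. Both 1&2? no. Sum: -1
Gen 10: crossing 1x3. Both 1&2? no. Sum: -1
Gen 11: crossing 3x1. Both 1&2? no. Sum: -1
Gen 12: crossing 1x3. Both 1&2? no. Sum: -1
Gen 13: crossing 3x1. Both 1&2? no. Sum: -1

Answer: -1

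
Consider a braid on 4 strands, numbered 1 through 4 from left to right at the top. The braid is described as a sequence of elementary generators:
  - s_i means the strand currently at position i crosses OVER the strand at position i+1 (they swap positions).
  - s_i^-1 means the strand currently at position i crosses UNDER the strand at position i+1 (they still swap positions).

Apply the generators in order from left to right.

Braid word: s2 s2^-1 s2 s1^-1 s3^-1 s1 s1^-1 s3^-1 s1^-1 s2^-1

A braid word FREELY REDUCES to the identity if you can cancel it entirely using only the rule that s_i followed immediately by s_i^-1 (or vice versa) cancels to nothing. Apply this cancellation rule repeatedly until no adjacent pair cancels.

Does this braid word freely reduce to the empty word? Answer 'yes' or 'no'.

Answer: no

Derivation:
Gen 1 (s2): push. Stack: [s2]
Gen 2 (s2^-1): cancels prior s2. Stack: []
Gen 3 (s2): push. Stack: [s2]
Gen 4 (s1^-1): push. Stack: [s2 s1^-1]
Gen 5 (s3^-1): push. Stack: [s2 s1^-1 s3^-1]
Gen 6 (s1): push. Stack: [s2 s1^-1 s3^-1 s1]
Gen 7 (s1^-1): cancels prior s1. Stack: [s2 s1^-1 s3^-1]
Gen 8 (s3^-1): push. Stack: [s2 s1^-1 s3^-1 s3^-1]
Gen 9 (s1^-1): push. Stack: [s2 s1^-1 s3^-1 s3^-1 s1^-1]
Gen 10 (s2^-1): push. Stack: [s2 s1^-1 s3^-1 s3^-1 s1^-1 s2^-1]
Reduced word: s2 s1^-1 s3^-1 s3^-1 s1^-1 s2^-1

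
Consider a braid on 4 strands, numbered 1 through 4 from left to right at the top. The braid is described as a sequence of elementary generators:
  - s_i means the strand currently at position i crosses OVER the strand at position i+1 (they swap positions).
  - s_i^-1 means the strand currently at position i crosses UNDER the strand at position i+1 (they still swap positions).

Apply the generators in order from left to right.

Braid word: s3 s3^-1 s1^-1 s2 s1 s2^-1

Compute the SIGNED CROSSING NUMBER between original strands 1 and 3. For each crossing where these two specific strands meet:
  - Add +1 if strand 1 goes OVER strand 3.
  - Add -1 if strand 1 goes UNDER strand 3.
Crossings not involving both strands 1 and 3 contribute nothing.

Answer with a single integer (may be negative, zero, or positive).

Gen 1: crossing 3x4. Both 1&3? no. Sum: 0
Gen 2: crossing 4x3. Both 1&3? no. Sum: 0
Gen 3: crossing 1x2. Both 1&3? no. Sum: 0
Gen 4: 1 over 3. Both 1&3? yes. Contrib: +1. Sum: 1
Gen 5: crossing 2x3. Both 1&3? no. Sum: 1
Gen 6: crossing 2x1. Both 1&3? no. Sum: 1

Answer: 1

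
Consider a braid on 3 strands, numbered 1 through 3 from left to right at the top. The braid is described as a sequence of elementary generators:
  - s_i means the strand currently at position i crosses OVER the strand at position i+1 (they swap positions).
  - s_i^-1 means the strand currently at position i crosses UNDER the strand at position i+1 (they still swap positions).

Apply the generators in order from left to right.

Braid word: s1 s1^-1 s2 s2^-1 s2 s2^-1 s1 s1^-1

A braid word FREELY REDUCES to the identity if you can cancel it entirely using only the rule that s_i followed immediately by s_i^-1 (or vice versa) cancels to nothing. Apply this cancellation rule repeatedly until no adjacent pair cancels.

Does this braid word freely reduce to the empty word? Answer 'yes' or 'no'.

Answer: yes

Derivation:
Gen 1 (s1): push. Stack: [s1]
Gen 2 (s1^-1): cancels prior s1. Stack: []
Gen 3 (s2): push. Stack: [s2]
Gen 4 (s2^-1): cancels prior s2. Stack: []
Gen 5 (s2): push. Stack: [s2]
Gen 6 (s2^-1): cancels prior s2. Stack: []
Gen 7 (s1): push. Stack: [s1]
Gen 8 (s1^-1): cancels prior s1. Stack: []
Reduced word: (empty)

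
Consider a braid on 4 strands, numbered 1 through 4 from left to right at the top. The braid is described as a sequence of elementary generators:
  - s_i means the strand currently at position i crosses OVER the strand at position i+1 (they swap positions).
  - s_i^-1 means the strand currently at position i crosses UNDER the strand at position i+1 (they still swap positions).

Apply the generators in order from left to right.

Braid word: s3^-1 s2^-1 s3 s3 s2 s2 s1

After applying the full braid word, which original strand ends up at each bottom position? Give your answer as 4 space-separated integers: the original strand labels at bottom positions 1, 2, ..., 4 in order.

Gen 1 (s3^-1): strand 3 crosses under strand 4. Perm now: [1 2 4 3]
Gen 2 (s2^-1): strand 2 crosses under strand 4. Perm now: [1 4 2 3]
Gen 3 (s3): strand 2 crosses over strand 3. Perm now: [1 4 3 2]
Gen 4 (s3): strand 3 crosses over strand 2. Perm now: [1 4 2 3]
Gen 5 (s2): strand 4 crosses over strand 2. Perm now: [1 2 4 3]
Gen 6 (s2): strand 2 crosses over strand 4. Perm now: [1 4 2 3]
Gen 7 (s1): strand 1 crosses over strand 4. Perm now: [4 1 2 3]

Answer: 4 1 2 3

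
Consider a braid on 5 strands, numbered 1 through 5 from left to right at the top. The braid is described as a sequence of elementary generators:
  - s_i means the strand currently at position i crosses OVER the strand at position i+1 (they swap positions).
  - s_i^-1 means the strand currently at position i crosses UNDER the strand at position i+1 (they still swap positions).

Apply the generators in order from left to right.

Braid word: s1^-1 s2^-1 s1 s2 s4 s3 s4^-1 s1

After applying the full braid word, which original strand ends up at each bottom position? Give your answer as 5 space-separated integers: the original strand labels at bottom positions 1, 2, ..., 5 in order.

Gen 1 (s1^-1): strand 1 crosses under strand 2. Perm now: [2 1 3 4 5]
Gen 2 (s2^-1): strand 1 crosses under strand 3. Perm now: [2 3 1 4 5]
Gen 3 (s1): strand 2 crosses over strand 3. Perm now: [3 2 1 4 5]
Gen 4 (s2): strand 2 crosses over strand 1. Perm now: [3 1 2 4 5]
Gen 5 (s4): strand 4 crosses over strand 5. Perm now: [3 1 2 5 4]
Gen 6 (s3): strand 2 crosses over strand 5. Perm now: [3 1 5 2 4]
Gen 7 (s4^-1): strand 2 crosses under strand 4. Perm now: [3 1 5 4 2]
Gen 8 (s1): strand 3 crosses over strand 1. Perm now: [1 3 5 4 2]

Answer: 1 3 5 4 2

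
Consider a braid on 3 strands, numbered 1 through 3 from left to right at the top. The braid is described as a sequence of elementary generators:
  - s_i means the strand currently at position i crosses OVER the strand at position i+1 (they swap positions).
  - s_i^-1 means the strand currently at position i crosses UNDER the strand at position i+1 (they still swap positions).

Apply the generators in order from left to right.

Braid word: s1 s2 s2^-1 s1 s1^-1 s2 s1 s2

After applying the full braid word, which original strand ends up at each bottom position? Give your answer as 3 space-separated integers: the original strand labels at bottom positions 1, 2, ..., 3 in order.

Answer: 3 1 2

Derivation:
Gen 1 (s1): strand 1 crosses over strand 2. Perm now: [2 1 3]
Gen 2 (s2): strand 1 crosses over strand 3. Perm now: [2 3 1]
Gen 3 (s2^-1): strand 3 crosses under strand 1. Perm now: [2 1 3]
Gen 4 (s1): strand 2 crosses over strand 1. Perm now: [1 2 3]
Gen 5 (s1^-1): strand 1 crosses under strand 2. Perm now: [2 1 3]
Gen 6 (s2): strand 1 crosses over strand 3. Perm now: [2 3 1]
Gen 7 (s1): strand 2 crosses over strand 3. Perm now: [3 2 1]
Gen 8 (s2): strand 2 crosses over strand 1. Perm now: [3 1 2]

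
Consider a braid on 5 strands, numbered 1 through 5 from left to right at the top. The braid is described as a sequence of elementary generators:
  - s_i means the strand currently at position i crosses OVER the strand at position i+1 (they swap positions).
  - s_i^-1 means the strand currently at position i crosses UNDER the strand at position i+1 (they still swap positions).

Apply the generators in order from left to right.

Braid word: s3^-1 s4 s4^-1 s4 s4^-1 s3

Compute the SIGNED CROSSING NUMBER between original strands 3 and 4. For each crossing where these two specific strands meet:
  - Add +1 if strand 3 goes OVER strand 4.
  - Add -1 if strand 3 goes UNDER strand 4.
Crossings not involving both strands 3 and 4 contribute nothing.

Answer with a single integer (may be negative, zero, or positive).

Gen 1: 3 under 4. Both 3&4? yes. Contrib: -1. Sum: -1
Gen 2: crossing 3x5. Both 3&4? no. Sum: -1
Gen 3: crossing 5x3. Both 3&4? no. Sum: -1
Gen 4: crossing 3x5. Both 3&4? no. Sum: -1
Gen 5: crossing 5x3. Both 3&4? no. Sum: -1
Gen 6: 4 over 3. Both 3&4? yes. Contrib: -1. Sum: -2

Answer: -2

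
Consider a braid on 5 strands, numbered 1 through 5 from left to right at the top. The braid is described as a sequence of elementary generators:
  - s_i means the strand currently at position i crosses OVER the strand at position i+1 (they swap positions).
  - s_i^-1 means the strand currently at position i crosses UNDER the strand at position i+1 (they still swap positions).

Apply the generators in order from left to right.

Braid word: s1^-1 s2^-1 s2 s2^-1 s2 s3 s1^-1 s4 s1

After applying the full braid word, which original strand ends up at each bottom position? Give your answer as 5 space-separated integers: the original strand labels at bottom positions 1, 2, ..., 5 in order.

Answer: 2 1 4 5 3

Derivation:
Gen 1 (s1^-1): strand 1 crosses under strand 2. Perm now: [2 1 3 4 5]
Gen 2 (s2^-1): strand 1 crosses under strand 3. Perm now: [2 3 1 4 5]
Gen 3 (s2): strand 3 crosses over strand 1. Perm now: [2 1 3 4 5]
Gen 4 (s2^-1): strand 1 crosses under strand 3. Perm now: [2 3 1 4 5]
Gen 5 (s2): strand 3 crosses over strand 1. Perm now: [2 1 3 4 5]
Gen 6 (s3): strand 3 crosses over strand 4. Perm now: [2 1 4 3 5]
Gen 7 (s1^-1): strand 2 crosses under strand 1. Perm now: [1 2 4 3 5]
Gen 8 (s4): strand 3 crosses over strand 5. Perm now: [1 2 4 5 3]
Gen 9 (s1): strand 1 crosses over strand 2. Perm now: [2 1 4 5 3]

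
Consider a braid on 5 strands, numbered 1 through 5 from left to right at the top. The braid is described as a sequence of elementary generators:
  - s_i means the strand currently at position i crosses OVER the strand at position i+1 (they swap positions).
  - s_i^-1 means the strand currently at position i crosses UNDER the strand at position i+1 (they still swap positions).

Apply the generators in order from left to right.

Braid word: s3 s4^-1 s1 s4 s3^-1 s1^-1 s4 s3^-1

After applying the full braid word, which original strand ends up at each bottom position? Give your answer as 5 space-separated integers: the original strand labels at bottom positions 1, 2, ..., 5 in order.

Answer: 1 2 5 3 4

Derivation:
Gen 1 (s3): strand 3 crosses over strand 4. Perm now: [1 2 4 3 5]
Gen 2 (s4^-1): strand 3 crosses under strand 5. Perm now: [1 2 4 5 3]
Gen 3 (s1): strand 1 crosses over strand 2. Perm now: [2 1 4 5 3]
Gen 4 (s4): strand 5 crosses over strand 3. Perm now: [2 1 4 3 5]
Gen 5 (s3^-1): strand 4 crosses under strand 3. Perm now: [2 1 3 4 5]
Gen 6 (s1^-1): strand 2 crosses under strand 1. Perm now: [1 2 3 4 5]
Gen 7 (s4): strand 4 crosses over strand 5. Perm now: [1 2 3 5 4]
Gen 8 (s3^-1): strand 3 crosses under strand 5. Perm now: [1 2 5 3 4]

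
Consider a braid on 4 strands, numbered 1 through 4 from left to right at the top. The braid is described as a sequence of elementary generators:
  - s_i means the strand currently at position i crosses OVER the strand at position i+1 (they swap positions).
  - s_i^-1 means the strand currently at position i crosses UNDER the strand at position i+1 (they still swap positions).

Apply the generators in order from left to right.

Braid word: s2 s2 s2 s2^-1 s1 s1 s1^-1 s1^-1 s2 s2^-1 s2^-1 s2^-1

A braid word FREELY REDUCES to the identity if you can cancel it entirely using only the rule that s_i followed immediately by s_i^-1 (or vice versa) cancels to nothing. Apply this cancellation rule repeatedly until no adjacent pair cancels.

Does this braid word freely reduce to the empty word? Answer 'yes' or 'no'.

Answer: yes

Derivation:
Gen 1 (s2): push. Stack: [s2]
Gen 2 (s2): push. Stack: [s2 s2]
Gen 3 (s2): push. Stack: [s2 s2 s2]
Gen 4 (s2^-1): cancels prior s2. Stack: [s2 s2]
Gen 5 (s1): push. Stack: [s2 s2 s1]
Gen 6 (s1): push. Stack: [s2 s2 s1 s1]
Gen 7 (s1^-1): cancels prior s1. Stack: [s2 s2 s1]
Gen 8 (s1^-1): cancels prior s1. Stack: [s2 s2]
Gen 9 (s2): push. Stack: [s2 s2 s2]
Gen 10 (s2^-1): cancels prior s2. Stack: [s2 s2]
Gen 11 (s2^-1): cancels prior s2. Stack: [s2]
Gen 12 (s2^-1): cancels prior s2. Stack: []
Reduced word: (empty)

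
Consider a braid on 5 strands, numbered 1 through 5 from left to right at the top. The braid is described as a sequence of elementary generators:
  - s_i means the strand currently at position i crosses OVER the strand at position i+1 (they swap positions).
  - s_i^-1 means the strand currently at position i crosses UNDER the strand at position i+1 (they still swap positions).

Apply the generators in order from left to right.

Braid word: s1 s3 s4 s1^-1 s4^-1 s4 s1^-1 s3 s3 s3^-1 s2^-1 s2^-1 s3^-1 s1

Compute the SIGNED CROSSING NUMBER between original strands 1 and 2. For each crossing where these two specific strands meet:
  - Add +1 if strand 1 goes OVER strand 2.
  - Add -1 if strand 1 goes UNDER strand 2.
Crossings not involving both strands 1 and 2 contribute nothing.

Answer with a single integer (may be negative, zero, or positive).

Gen 1: 1 over 2. Both 1&2? yes. Contrib: +1. Sum: 1
Gen 2: crossing 3x4. Both 1&2? no. Sum: 1
Gen 3: crossing 3x5. Both 1&2? no. Sum: 1
Gen 4: 2 under 1. Both 1&2? yes. Contrib: +1. Sum: 2
Gen 5: crossing 5x3. Both 1&2? no. Sum: 2
Gen 6: crossing 3x5. Both 1&2? no. Sum: 2
Gen 7: 1 under 2. Both 1&2? yes. Contrib: -1. Sum: 1
Gen 8: crossing 4x5. Both 1&2? no. Sum: 1
Gen 9: crossing 5x4. Both 1&2? no. Sum: 1
Gen 10: crossing 4x5. Both 1&2? no. Sum: 1
Gen 11: crossing 1x5. Both 1&2? no. Sum: 1
Gen 12: crossing 5x1. Both 1&2? no. Sum: 1
Gen 13: crossing 5x4. Both 1&2? no. Sum: 1
Gen 14: 2 over 1. Both 1&2? yes. Contrib: -1. Sum: 0

Answer: 0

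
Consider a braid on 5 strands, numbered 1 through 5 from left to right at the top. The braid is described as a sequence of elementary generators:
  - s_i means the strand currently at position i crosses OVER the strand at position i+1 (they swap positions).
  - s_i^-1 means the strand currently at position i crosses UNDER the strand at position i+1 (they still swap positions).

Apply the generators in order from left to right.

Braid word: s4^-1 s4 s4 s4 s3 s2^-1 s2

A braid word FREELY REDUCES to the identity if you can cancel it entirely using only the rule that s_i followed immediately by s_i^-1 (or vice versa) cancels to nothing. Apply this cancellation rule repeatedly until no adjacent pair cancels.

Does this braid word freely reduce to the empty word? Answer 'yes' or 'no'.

Answer: no

Derivation:
Gen 1 (s4^-1): push. Stack: [s4^-1]
Gen 2 (s4): cancels prior s4^-1. Stack: []
Gen 3 (s4): push. Stack: [s4]
Gen 4 (s4): push. Stack: [s4 s4]
Gen 5 (s3): push. Stack: [s4 s4 s3]
Gen 6 (s2^-1): push. Stack: [s4 s4 s3 s2^-1]
Gen 7 (s2): cancels prior s2^-1. Stack: [s4 s4 s3]
Reduced word: s4 s4 s3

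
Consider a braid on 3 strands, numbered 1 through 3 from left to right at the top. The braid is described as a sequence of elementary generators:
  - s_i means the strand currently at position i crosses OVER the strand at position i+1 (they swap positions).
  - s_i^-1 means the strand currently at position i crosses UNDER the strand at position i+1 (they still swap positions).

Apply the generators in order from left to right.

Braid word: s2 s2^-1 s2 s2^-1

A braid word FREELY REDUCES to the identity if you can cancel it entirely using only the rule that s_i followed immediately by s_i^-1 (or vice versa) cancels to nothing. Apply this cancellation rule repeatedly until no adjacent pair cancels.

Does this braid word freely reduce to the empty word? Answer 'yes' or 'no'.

Answer: yes

Derivation:
Gen 1 (s2): push. Stack: [s2]
Gen 2 (s2^-1): cancels prior s2. Stack: []
Gen 3 (s2): push. Stack: [s2]
Gen 4 (s2^-1): cancels prior s2. Stack: []
Reduced word: (empty)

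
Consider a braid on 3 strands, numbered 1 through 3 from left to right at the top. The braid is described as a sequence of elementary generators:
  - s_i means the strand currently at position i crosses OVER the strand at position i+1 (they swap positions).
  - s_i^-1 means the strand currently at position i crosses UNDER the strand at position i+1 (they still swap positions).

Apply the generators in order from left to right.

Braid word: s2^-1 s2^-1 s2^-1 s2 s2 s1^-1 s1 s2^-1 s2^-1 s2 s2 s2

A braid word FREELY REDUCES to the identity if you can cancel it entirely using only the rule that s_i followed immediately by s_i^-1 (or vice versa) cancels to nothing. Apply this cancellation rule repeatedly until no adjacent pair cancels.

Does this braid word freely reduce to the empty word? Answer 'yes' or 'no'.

Gen 1 (s2^-1): push. Stack: [s2^-1]
Gen 2 (s2^-1): push. Stack: [s2^-1 s2^-1]
Gen 3 (s2^-1): push. Stack: [s2^-1 s2^-1 s2^-1]
Gen 4 (s2): cancels prior s2^-1. Stack: [s2^-1 s2^-1]
Gen 5 (s2): cancels prior s2^-1. Stack: [s2^-1]
Gen 6 (s1^-1): push. Stack: [s2^-1 s1^-1]
Gen 7 (s1): cancels prior s1^-1. Stack: [s2^-1]
Gen 8 (s2^-1): push. Stack: [s2^-1 s2^-1]
Gen 9 (s2^-1): push. Stack: [s2^-1 s2^-1 s2^-1]
Gen 10 (s2): cancels prior s2^-1. Stack: [s2^-1 s2^-1]
Gen 11 (s2): cancels prior s2^-1. Stack: [s2^-1]
Gen 12 (s2): cancels prior s2^-1. Stack: []
Reduced word: (empty)

Answer: yes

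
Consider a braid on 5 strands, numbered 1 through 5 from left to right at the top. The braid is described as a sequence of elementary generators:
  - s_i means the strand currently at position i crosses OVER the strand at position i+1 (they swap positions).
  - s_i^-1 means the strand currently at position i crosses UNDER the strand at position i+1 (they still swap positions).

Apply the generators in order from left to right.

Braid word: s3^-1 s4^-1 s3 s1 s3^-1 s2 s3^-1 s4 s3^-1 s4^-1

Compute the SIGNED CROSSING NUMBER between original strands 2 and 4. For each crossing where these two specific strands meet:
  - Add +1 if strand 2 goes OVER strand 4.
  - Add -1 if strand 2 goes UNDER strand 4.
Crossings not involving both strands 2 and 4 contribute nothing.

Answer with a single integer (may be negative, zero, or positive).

Answer: 0

Derivation:
Gen 1: crossing 3x4. Both 2&4? no. Sum: 0
Gen 2: crossing 3x5. Both 2&4? no. Sum: 0
Gen 3: crossing 4x5. Both 2&4? no. Sum: 0
Gen 4: crossing 1x2. Both 2&4? no. Sum: 0
Gen 5: crossing 5x4. Both 2&4? no. Sum: 0
Gen 6: crossing 1x4. Both 2&4? no. Sum: 0
Gen 7: crossing 1x5. Both 2&4? no. Sum: 0
Gen 8: crossing 1x3. Both 2&4? no. Sum: 0
Gen 9: crossing 5x3. Both 2&4? no. Sum: 0
Gen 10: crossing 5x1. Both 2&4? no. Sum: 0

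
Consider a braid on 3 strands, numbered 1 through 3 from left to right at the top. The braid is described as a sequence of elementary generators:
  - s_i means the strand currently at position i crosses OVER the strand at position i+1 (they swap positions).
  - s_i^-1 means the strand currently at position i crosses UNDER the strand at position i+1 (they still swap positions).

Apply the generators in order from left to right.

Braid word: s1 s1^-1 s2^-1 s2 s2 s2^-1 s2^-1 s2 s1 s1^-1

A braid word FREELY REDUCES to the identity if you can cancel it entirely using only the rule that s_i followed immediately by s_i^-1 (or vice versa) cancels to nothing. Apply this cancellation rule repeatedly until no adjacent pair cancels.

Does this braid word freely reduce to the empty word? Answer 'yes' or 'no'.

Answer: yes

Derivation:
Gen 1 (s1): push. Stack: [s1]
Gen 2 (s1^-1): cancels prior s1. Stack: []
Gen 3 (s2^-1): push. Stack: [s2^-1]
Gen 4 (s2): cancels prior s2^-1. Stack: []
Gen 5 (s2): push. Stack: [s2]
Gen 6 (s2^-1): cancels prior s2. Stack: []
Gen 7 (s2^-1): push. Stack: [s2^-1]
Gen 8 (s2): cancels prior s2^-1. Stack: []
Gen 9 (s1): push. Stack: [s1]
Gen 10 (s1^-1): cancels prior s1. Stack: []
Reduced word: (empty)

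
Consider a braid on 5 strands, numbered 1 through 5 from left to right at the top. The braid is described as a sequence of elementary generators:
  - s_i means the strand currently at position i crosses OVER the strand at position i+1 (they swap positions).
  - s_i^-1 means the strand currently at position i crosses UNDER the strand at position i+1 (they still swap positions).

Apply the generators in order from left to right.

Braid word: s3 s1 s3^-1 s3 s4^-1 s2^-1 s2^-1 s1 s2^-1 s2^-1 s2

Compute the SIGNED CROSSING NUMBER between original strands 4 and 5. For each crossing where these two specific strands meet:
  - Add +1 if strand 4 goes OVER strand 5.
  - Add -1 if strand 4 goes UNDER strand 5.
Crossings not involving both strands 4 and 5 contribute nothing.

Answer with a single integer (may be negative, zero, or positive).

Answer: 0

Derivation:
Gen 1: crossing 3x4. Both 4&5? no. Sum: 0
Gen 2: crossing 1x2. Both 4&5? no. Sum: 0
Gen 3: crossing 4x3. Both 4&5? no. Sum: 0
Gen 4: crossing 3x4. Both 4&5? no. Sum: 0
Gen 5: crossing 3x5. Both 4&5? no. Sum: 0
Gen 6: crossing 1x4. Both 4&5? no. Sum: 0
Gen 7: crossing 4x1. Both 4&5? no. Sum: 0
Gen 8: crossing 2x1. Both 4&5? no. Sum: 0
Gen 9: crossing 2x4. Both 4&5? no. Sum: 0
Gen 10: crossing 4x2. Both 4&5? no. Sum: 0
Gen 11: crossing 2x4. Both 4&5? no. Sum: 0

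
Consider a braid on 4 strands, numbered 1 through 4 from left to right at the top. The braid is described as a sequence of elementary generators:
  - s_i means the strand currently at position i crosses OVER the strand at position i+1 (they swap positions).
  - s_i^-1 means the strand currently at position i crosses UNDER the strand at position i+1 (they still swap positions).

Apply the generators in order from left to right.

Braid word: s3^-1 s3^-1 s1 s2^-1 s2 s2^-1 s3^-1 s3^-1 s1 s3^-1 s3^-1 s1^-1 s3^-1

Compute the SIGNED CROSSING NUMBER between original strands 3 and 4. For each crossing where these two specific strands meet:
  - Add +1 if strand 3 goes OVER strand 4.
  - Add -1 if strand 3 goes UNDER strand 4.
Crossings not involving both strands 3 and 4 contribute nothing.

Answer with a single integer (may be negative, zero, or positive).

Answer: 0

Derivation:
Gen 1: 3 under 4. Both 3&4? yes. Contrib: -1. Sum: -1
Gen 2: 4 under 3. Both 3&4? yes. Contrib: +1. Sum: 0
Gen 3: crossing 1x2. Both 3&4? no. Sum: 0
Gen 4: crossing 1x3. Both 3&4? no. Sum: 0
Gen 5: crossing 3x1. Both 3&4? no. Sum: 0
Gen 6: crossing 1x3. Both 3&4? no. Sum: 0
Gen 7: crossing 1x4. Both 3&4? no. Sum: 0
Gen 8: crossing 4x1. Both 3&4? no. Sum: 0
Gen 9: crossing 2x3. Both 3&4? no. Sum: 0
Gen 10: crossing 1x4. Both 3&4? no. Sum: 0
Gen 11: crossing 4x1. Both 3&4? no. Sum: 0
Gen 12: crossing 3x2. Both 3&4? no. Sum: 0
Gen 13: crossing 1x4. Both 3&4? no. Sum: 0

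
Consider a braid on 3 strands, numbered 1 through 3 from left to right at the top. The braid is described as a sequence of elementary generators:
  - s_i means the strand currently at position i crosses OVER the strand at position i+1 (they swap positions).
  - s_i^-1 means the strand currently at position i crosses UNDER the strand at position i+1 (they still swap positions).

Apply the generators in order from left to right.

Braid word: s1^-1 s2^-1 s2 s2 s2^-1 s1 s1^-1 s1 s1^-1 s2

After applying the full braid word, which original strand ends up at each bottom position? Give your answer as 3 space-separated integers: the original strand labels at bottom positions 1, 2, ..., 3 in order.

Gen 1 (s1^-1): strand 1 crosses under strand 2. Perm now: [2 1 3]
Gen 2 (s2^-1): strand 1 crosses under strand 3. Perm now: [2 3 1]
Gen 3 (s2): strand 3 crosses over strand 1. Perm now: [2 1 3]
Gen 4 (s2): strand 1 crosses over strand 3. Perm now: [2 3 1]
Gen 5 (s2^-1): strand 3 crosses under strand 1. Perm now: [2 1 3]
Gen 6 (s1): strand 2 crosses over strand 1. Perm now: [1 2 3]
Gen 7 (s1^-1): strand 1 crosses under strand 2. Perm now: [2 1 3]
Gen 8 (s1): strand 2 crosses over strand 1. Perm now: [1 2 3]
Gen 9 (s1^-1): strand 1 crosses under strand 2. Perm now: [2 1 3]
Gen 10 (s2): strand 1 crosses over strand 3. Perm now: [2 3 1]

Answer: 2 3 1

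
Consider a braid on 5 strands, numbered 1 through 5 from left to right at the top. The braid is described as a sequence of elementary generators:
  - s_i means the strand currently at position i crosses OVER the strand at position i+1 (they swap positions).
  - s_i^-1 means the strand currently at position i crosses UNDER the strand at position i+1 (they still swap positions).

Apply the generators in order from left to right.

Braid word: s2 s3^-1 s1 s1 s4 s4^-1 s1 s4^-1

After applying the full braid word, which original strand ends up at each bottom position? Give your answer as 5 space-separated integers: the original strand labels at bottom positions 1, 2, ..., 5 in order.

Gen 1 (s2): strand 2 crosses over strand 3. Perm now: [1 3 2 4 5]
Gen 2 (s3^-1): strand 2 crosses under strand 4. Perm now: [1 3 4 2 5]
Gen 3 (s1): strand 1 crosses over strand 3. Perm now: [3 1 4 2 5]
Gen 4 (s1): strand 3 crosses over strand 1. Perm now: [1 3 4 2 5]
Gen 5 (s4): strand 2 crosses over strand 5. Perm now: [1 3 4 5 2]
Gen 6 (s4^-1): strand 5 crosses under strand 2. Perm now: [1 3 4 2 5]
Gen 7 (s1): strand 1 crosses over strand 3. Perm now: [3 1 4 2 5]
Gen 8 (s4^-1): strand 2 crosses under strand 5. Perm now: [3 1 4 5 2]

Answer: 3 1 4 5 2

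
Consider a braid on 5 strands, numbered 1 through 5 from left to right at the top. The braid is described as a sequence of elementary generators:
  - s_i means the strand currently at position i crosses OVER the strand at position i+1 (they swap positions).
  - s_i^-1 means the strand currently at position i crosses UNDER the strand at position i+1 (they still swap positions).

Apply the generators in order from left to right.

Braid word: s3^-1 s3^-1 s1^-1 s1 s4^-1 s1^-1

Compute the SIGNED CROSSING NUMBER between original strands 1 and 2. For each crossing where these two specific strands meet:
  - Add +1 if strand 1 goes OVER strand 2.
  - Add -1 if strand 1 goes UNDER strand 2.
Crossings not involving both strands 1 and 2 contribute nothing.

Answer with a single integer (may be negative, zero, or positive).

Gen 1: crossing 3x4. Both 1&2? no. Sum: 0
Gen 2: crossing 4x3. Both 1&2? no. Sum: 0
Gen 3: 1 under 2. Both 1&2? yes. Contrib: -1. Sum: -1
Gen 4: 2 over 1. Both 1&2? yes. Contrib: -1. Sum: -2
Gen 5: crossing 4x5. Both 1&2? no. Sum: -2
Gen 6: 1 under 2. Both 1&2? yes. Contrib: -1. Sum: -3

Answer: -3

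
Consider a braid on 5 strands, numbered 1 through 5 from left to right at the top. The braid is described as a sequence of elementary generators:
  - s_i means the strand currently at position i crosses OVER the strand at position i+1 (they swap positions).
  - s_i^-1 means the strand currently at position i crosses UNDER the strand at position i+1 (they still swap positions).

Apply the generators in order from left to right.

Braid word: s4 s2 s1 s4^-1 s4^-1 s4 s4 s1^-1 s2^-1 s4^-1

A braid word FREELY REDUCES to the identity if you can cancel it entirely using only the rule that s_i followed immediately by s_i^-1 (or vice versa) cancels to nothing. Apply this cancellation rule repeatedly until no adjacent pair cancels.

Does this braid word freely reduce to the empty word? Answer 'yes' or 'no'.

Answer: yes

Derivation:
Gen 1 (s4): push. Stack: [s4]
Gen 2 (s2): push. Stack: [s4 s2]
Gen 3 (s1): push. Stack: [s4 s2 s1]
Gen 4 (s4^-1): push. Stack: [s4 s2 s1 s4^-1]
Gen 5 (s4^-1): push. Stack: [s4 s2 s1 s4^-1 s4^-1]
Gen 6 (s4): cancels prior s4^-1. Stack: [s4 s2 s1 s4^-1]
Gen 7 (s4): cancels prior s4^-1. Stack: [s4 s2 s1]
Gen 8 (s1^-1): cancels prior s1. Stack: [s4 s2]
Gen 9 (s2^-1): cancels prior s2. Stack: [s4]
Gen 10 (s4^-1): cancels prior s4. Stack: []
Reduced word: (empty)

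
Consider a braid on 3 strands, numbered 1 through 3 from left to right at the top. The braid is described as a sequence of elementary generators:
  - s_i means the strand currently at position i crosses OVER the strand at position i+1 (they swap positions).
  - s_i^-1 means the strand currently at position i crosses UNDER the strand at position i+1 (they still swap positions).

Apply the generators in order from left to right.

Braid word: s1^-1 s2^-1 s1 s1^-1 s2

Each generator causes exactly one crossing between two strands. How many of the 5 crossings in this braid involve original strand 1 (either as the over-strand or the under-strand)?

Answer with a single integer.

Answer: 3

Derivation:
Gen 1: crossing 1x2. Involves strand 1? yes. Count so far: 1
Gen 2: crossing 1x3. Involves strand 1? yes. Count so far: 2
Gen 3: crossing 2x3. Involves strand 1? no. Count so far: 2
Gen 4: crossing 3x2. Involves strand 1? no. Count so far: 2
Gen 5: crossing 3x1. Involves strand 1? yes. Count so far: 3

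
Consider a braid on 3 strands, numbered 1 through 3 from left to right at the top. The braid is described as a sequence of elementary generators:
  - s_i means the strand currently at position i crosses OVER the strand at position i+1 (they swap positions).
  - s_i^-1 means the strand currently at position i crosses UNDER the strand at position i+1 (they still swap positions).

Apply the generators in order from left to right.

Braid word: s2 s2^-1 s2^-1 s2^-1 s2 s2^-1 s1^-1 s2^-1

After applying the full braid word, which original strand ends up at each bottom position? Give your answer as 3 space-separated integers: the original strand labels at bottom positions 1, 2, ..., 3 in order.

Answer: 2 3 1

Derivation:
Gen 1 (s2): strand 2 crosses over strand 3. Perm now: [1 3 2]
Gen 2 (s2^-1): strand 3 crosses under strand 2. Perm now: [1 2 3]
Gen 3 (s2^-1): strand 2 crosses under strand 3. Perm now: [1 3 2]
Gen 4 (s2^-1): strand 3 crosses under strand 2. Perm now: [1 2 3]
Gen 5 (s2): strand 2 crosses over strand 3. Perm now: [1 3 2]
Gen 6 (s2^-1): strand 3 crosses under strand 2. Perm now: [1 2 3]
Gen 7 (s1^-1): strand 1 crosses under strand 2. Perm now: [2 1 3]
Gen 8 (s2^-1): strand 1 crosses under strand 3. Perm now: [2 3 1]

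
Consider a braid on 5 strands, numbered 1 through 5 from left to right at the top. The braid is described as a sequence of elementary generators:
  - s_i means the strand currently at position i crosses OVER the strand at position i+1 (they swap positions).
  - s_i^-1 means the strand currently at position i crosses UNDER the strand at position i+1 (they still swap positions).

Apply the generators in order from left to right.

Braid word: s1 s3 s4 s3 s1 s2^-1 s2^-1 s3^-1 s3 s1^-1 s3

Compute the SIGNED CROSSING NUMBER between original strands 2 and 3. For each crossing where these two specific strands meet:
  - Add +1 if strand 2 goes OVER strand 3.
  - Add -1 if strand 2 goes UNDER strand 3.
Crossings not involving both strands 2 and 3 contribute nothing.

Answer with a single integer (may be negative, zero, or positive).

Gen 1: crossing 1x2. Both 2&3? no. Sum: 0
Gen 2: crossing 3x4. Both 2&3? no. Sum: 0
Gen 3: crossing 3x5. Both 2&3? no. Sum: 0
Gen 4: crossing 4x5. Both 2&3? no. Sum: 0
Gen 5: crossing 2x1. Both 2&3? no. Sum: 0
Gen 6: crossing 2x5. Both 2&3? no. Sum: 0
Gen 7: crossing 5x2. Both 2&3? no. Sum: 0
Gen 8: crossing 5x4. Both 2&3? no. Sum: 0
Gen 9: crossing 4x5. Both 2&3? no. Sum: 0
Gen 10: crossing 1x2. Both 2&3? no. Sum: 0
Gen 11: crossing 5x4. Both 2&3? no. Sum: 0

Answer: 0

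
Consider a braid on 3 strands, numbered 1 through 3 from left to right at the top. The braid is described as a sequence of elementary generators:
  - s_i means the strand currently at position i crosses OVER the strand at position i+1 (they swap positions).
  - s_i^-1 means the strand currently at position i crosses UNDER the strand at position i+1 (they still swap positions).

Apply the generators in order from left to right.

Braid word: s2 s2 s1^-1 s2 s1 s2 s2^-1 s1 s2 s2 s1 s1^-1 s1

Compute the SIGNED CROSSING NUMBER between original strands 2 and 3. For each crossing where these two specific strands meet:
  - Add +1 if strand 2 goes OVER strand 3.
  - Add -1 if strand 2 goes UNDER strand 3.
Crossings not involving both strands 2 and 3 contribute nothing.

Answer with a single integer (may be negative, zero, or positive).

Answer: 3

Derivation:
Gen 1: 2 over 3. Both 2&3? yes. Contrib: +1. Sum: 1
Gen 2: 3 over 2. Both 2&3? yes. Contrib: -1. Sum: 0
Gen 3: crossing 1x2. Both 2&3? no. Sum: 0
Gen 4: crossing 1x3. Both 2&3? no. Sum: 0
Gen 5: 2 over 3. Both 2&3? yes. Contrib: +1. Sum: 1
Gen 6: crossing 2x1. Both 2&3? no. Sum: 1
Gen 7: crossing 1x2. Both 2&3? no. Sum: 1
Gen 8: 3 over 2. Both 2&3? yes. Contrib: -1. Sum: 0
Gen 9: crossing 3x1. Both 2&3? no. Sum: 0
Gen 10: crossing 1x3. Both 2&3? no. Sum: 0
Gen 11: 2 over 3. Both 2&3? yes. Contrib: +1. Sum: 1
Gen 12: 3 under 2. Both 2&3? yes. Contrib: +1. Sum: 2
Gen 13: 2 over 3. Both 2&3? yes. Contrib: +1. Sum: 3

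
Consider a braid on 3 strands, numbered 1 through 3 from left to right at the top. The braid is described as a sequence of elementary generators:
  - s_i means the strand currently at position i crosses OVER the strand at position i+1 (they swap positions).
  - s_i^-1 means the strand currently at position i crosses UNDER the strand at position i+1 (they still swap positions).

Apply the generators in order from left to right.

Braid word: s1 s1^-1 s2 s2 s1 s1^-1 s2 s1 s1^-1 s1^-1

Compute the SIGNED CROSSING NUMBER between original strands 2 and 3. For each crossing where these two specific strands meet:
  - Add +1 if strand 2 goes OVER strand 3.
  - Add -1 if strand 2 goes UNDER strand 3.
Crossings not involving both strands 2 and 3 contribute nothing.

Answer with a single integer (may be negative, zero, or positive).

Gen 1: crossing 1x2. Both 2&3? no. Sum: 0
Gen 2: crossing 2x1. Both 2&3? no. Sum: 0
Gen 3: 2 over 3. Both 2&3? yes. Contrib: +1. Sum: 1
Gen 4: 3 over 2. Both 2&3? yes. Contrib: -1. Sum: 0
Gen 5: crossing 1x2. Both 2&3? no. Sum: 0
Gen 6: crossing 2x1. Both 2&3? no. Sum: 0
Gen 7: 2 over 3. Both 2&3? yes. Contrib: +1. Sum: 1
Gen 8: crossing 1x3. Both 2&3? no. Sum: 1
Gen 9: crossing 3x1. Both 2&3? no. Sum: 1
Gen 10: crossing 1x3. Both 2&3? no. Sum: 1

Answer: 1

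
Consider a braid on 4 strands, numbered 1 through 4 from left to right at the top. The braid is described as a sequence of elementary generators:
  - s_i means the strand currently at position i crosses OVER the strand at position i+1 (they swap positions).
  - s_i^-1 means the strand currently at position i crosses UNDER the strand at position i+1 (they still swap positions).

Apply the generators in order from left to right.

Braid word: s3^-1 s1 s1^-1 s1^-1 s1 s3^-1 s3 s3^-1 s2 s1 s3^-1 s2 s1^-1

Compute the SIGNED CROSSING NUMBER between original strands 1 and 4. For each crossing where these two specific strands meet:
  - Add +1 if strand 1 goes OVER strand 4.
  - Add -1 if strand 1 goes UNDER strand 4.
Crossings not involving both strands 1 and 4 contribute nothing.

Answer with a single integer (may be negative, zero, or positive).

Gen 1: crossing 3x4. Both 1&4? no. Sum: 0
Gen 2: crossing 1x2. Both 1&4? no. Sum: 0
Gen 3: crossing 2x1. Both 1&4? no. Sum: 0
Gen 4: crossing 1x2. Both 1&4? no. Sum: 0
Gen 5: crossing 2x1. Both 1&4? no. Sum: 0
Gen 6: crossing 4x3. Both 1&4? no. Sum: 0
Gen 7: crossing 3x4. Both 1&4? no. Sum: 0
Gen 8: crossing 4x3. Both 1&4? no. Sum: 0
Gen 9: crossing 2x3. Both 1&4? no. Sum: 0
Gen 10: crossing 1x3. Both 1&4? no. Sum: 0
Gen 11: crossing 2x4. Both 1&4? no. Sum: 0
Gen 12: 1 over 4. Both 1&4? yes. Contrib: +1. Sum: 1
Gen 13: crossing 3x4. Both 1&4? no. Sum: 1

Answer: 1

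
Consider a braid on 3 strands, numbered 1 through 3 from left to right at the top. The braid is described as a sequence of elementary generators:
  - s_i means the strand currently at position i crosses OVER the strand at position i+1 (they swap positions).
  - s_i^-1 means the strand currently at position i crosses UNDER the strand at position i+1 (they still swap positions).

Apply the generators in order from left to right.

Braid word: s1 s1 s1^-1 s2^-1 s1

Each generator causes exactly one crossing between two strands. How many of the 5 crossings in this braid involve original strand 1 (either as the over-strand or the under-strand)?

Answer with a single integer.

Gen 1: crossing 1x2. Involves strand 1? yes. Count so far: 1
Gen 2: crossing 2x1. Involves strand 1? yes. Count so far: 2
Gen 3: crossing 1x2. Involves strand 1? yes. Count so far: 3
Gen 4: crossing 1x3. Involves strand 1? yes. Count so far: 4
Gen 5: crossing 2x3. Involves strand 1? no. Count so far: 4

Answer: 4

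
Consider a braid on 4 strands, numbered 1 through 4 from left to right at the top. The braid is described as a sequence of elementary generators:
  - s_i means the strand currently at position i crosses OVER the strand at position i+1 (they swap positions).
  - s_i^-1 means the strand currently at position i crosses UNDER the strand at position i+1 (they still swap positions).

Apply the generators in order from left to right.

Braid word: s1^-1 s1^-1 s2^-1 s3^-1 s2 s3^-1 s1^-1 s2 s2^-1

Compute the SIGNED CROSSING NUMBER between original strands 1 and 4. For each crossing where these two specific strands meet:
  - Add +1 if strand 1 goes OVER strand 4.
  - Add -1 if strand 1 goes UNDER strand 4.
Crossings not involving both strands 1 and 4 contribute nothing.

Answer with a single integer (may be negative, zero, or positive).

Answer: -1

Derivation:
Gen 1: crossing 1x2. Both 1&4? no. Sum: 0
Gen 2: crossing 2x1. Both 1&4? no. Sum: 0
Gen 3: crossing 2x3. Both 1&4? no. Sum: 0
Gen 4: crossing 2x4. Both 1&4? no. Sum: 0
Gen 5: crossing 3x4. Both 1&4? no. Sum: 0
Gen 6: crossing 3x2. Both 1&4? no. Sum: 0
Gen 7: 1 under 4. Both 1&4? yes. Contrib: -1. Sum: -1
Gen 8: crossing 1x2. Both 1&4? no. Sum: -1
Gen 9: crossing 2x1. Both 1&4? no. Sum: -1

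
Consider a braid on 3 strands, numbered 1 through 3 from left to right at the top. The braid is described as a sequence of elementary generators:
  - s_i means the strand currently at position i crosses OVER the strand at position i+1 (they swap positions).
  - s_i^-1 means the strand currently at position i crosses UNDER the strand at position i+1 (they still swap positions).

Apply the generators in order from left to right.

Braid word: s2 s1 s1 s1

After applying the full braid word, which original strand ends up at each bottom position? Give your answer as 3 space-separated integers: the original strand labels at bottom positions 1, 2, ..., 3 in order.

Answer: 3 1 2

Derivation:
Gen 1 (s2): strand 2 crosses over strand 3. Perm now: [1 3 2]
Gen 2 (s1): strand 1 crosses over strand 3. Perm now: [3 1 2]
Gen 3 (s1): strand 3 crosses over strand 1. Perm now: [1 3 2]
Gen 4 (s1): strand 1 crosses over strand 3. Perm now: [3 1 2]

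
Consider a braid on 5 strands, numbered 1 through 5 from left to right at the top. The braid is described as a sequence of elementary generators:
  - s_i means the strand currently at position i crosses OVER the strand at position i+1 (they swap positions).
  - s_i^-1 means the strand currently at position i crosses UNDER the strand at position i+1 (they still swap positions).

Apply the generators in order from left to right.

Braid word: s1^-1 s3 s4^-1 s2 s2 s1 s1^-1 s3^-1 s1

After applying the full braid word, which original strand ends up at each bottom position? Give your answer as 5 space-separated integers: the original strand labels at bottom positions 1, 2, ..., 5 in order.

Gen 1 (s1^-1): strand 1 crosses under strand 2. Perm now: [2 1 3 4 5]
Gen 2 (s3): strand 3 crosses over strand 4. Perm now: [2 1 4 3 5]
Gen 3 (s4^-1): strand 3 crosses under strand 5. Perm now: [2 1 4 5 3]
Gen 4 (s2): strand 1 crosses over strand 4. Perm now: [2 4 1 5 3]
Gen 5 (s2): strand 4 crosses over strand 1. Perm now: [2 1 4 5 3]
Gen 6 (s1): strand 2 crosses over strand 1. Perm now: [1 2 4 5 3]
Gen 7 (s1^-1): strand 1 crosses under strand 2. Perm now: [2 1 4 5 3]
Gen 8 (s3^-1): strand 4 crosses under strand 5. Perm now: [2 1 5 4 3]
Gen 9 (s1): strand 2 crosses over strand 1. Perm now: [1 2 5 4 3]

Answer: 1 2 5 4 3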